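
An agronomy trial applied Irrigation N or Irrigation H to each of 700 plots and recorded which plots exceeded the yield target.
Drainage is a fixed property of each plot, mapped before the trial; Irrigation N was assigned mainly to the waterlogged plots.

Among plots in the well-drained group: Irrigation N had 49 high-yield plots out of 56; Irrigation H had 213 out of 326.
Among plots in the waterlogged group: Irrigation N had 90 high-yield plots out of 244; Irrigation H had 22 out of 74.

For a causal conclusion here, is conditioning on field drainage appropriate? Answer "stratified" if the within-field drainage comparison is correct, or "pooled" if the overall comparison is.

stratified

Since field drainage is a pre-existing factor (not a product of the irrigation) and it affects the outcome on its own, it is a confounder. The stratified rates, not the pooled rate, identify the causal effect.
Within each level — well-drained: 87.5% vs 65.3%; waterlogged: 36.9% vs 29.7% — Irrigation N is higher every time.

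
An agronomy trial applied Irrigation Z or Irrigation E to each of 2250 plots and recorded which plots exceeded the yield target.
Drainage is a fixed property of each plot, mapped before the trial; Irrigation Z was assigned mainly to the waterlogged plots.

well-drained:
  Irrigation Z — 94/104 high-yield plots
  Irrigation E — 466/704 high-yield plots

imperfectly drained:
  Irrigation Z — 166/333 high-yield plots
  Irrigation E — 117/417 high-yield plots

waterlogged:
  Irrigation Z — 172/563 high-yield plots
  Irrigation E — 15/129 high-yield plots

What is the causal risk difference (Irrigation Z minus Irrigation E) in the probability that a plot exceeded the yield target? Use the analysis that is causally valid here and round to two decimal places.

+0.22

The stratified and pooled comparisons disagree (Irrigation Z wins within each field drainage; Irrigation E wins overall), so the answer turns on the causal role of field drainage.
Field drainage is set before the irrigation has any effect — it is not caused by the irrigation — and it independently drives the outcome. That makes it a confounder, so the causal comparison is within field drainage levels.
Adjusting over the population distribution of field drainage: 0.359·(0.904−0.662) + 0.333·(0.498−0.281) + 0.308·(0.306−0.116) = +0.218.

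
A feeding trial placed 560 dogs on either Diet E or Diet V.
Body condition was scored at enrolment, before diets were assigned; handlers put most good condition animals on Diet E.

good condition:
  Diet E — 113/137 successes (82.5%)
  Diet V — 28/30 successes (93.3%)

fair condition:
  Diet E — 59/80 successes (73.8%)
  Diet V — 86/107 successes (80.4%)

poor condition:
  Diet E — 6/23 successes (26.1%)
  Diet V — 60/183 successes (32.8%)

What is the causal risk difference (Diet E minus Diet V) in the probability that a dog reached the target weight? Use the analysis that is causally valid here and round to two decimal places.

-0.08

The imbalance in starting body condition arose from how dogs were allocated, not from anything the diet did; and starting body condition independently affects the outcome. The pooled gap is confounded — condition on starting body condition.
Adjusting over the population distribution of starting body condition: 0.298·(0.825−0.933) + 0.334·(0.738−0.804) + 0.368·(0.261−0.328) = -0.079.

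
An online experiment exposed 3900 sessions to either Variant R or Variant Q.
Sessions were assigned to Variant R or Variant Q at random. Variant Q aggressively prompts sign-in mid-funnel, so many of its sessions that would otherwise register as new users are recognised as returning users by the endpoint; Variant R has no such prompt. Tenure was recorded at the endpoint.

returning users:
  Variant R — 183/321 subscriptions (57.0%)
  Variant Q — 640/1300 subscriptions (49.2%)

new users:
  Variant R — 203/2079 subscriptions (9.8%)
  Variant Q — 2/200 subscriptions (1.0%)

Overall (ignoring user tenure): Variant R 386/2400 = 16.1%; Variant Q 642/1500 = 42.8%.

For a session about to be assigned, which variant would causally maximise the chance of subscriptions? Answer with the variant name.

User tenure here is a post-treatment variable shaped by the variant; conditioning on it would introduce bias rather than remove it. The overall comparison is the causal one.
Pooled: Variant R 16.1% vs Variant Q 42.8%; Variant Q is higher overall.

Variant Q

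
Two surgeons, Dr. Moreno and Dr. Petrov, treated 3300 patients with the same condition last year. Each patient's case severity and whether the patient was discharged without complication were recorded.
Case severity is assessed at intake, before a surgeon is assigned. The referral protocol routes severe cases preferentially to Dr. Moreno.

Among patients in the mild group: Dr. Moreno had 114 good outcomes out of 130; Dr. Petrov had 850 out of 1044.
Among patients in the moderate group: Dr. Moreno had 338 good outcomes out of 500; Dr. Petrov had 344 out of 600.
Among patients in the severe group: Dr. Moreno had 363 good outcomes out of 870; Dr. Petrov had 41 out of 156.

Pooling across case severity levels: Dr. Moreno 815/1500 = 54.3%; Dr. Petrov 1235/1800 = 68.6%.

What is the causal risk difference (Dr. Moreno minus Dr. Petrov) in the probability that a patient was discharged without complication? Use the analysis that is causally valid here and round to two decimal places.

+0.10

Since case severity is a pre-existing factor (not a product of the surgeon) and it affects the outcome on its own, it is a confounder. The stratified rates, not the pooled rate, identify the causal effect.
Adjusting over the population distribution of case severity: 0.356·(0.877−0.814) + 0.333·(0.676−0.573) + 0.311·(0.417−0.263) = +0.105.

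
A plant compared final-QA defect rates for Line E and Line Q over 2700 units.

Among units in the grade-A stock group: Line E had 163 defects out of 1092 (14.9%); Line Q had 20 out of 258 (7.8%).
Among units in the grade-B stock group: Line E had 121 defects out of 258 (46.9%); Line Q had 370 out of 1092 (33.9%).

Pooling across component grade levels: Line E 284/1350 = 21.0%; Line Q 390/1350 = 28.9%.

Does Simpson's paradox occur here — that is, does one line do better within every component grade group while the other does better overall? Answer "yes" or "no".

yes

Within each component grade level (grade-A stock 14.9% vs 7.8%; grade-B stock 46.9% vs 33.9%), Line Q has the lower rate every time. Pooled: 21.0% vs 28.9% — Line E has the lower rate overall. The two comparisons disagree.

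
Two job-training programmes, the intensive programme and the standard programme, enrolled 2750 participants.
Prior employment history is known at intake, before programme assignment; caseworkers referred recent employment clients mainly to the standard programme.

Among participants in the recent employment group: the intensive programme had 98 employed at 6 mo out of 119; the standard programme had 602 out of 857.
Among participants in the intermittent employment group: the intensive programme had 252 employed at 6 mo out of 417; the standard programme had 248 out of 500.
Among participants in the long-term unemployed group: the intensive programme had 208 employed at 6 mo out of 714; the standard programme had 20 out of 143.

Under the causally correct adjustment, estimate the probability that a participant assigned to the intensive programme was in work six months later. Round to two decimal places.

0.58

Prior employment history differs across programmes for reasons unrelated to any effect of the programme itself, and it separately predicts the outcome — a classic confounder. We must compare within prior employment history levels.
Standardising the intensive programme to the population prior employment history mix: 0.355·98/119 + 0.333·252/417 + 0.312·208/714 = 0.585.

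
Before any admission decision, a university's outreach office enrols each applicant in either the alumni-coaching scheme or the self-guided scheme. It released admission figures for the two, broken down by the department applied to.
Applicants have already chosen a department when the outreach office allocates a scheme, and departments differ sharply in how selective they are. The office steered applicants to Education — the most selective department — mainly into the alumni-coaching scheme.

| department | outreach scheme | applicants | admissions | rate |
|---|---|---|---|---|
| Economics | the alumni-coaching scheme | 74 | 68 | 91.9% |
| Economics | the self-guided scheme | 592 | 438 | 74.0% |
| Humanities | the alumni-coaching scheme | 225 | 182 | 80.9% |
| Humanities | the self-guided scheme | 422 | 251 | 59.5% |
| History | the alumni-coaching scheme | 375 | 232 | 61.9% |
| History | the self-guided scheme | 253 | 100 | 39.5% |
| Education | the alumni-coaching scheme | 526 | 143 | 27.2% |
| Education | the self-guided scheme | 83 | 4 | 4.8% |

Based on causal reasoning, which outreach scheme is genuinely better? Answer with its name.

the alumni-coaching scheme

Department is set before the outreach scheme has any effect — it is not caused by the outreach scheme — and it independently drives the outcome. That makes it a confounder, so the causal comparison is within department levels.
Within each level — Economics: 91.9% vs 74.0%; Humanities: 80.9% vs 59.5%; History: 61.9% vs 39.5%; Education: 27.2% vs 4.8% — the alumni-coaching scheme is higher every time.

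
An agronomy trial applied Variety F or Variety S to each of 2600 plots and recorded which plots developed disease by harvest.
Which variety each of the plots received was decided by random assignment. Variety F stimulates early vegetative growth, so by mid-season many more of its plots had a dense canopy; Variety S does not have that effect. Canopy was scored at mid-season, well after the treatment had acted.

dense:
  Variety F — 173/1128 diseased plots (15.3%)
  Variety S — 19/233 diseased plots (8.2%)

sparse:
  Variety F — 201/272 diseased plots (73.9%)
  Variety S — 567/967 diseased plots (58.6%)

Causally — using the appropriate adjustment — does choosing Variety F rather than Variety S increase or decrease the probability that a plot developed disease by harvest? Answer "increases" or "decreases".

Mid-season canopy here is a post-treatment variable shaped by the variety; conditioning on it would introduce bias rather than remove it. The overall comparison is the causal one.
Pooled: Variety F 26.7% vs Variety S 48.8%; Variety F is lower overall.

decreases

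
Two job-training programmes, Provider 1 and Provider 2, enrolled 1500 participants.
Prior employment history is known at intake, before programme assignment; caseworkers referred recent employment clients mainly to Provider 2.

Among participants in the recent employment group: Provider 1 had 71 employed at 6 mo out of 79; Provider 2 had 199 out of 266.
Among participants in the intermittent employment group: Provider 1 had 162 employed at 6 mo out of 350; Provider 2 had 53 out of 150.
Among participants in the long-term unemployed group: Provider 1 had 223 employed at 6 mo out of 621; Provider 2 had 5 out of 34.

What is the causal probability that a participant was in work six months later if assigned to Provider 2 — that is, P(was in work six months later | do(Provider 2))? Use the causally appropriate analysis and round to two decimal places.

0.35

The stratified and pooled comparisons disagree (Provider 1 wins within each prior employment history; Provider 2 wins overall), so the answer turns on the causal role of prior employment history.
The imbalance in prior employment history arose from how participants were allocated, not from anything the programme did; and prior employment history independently affects the outcome. The pooled gap is confounded — condition on prior employment history.
Standardising Provider 2 to the population prior employment history mix: 0.230·199/266 + 0.333·53/150 + 0.437·5/34 = 0.354.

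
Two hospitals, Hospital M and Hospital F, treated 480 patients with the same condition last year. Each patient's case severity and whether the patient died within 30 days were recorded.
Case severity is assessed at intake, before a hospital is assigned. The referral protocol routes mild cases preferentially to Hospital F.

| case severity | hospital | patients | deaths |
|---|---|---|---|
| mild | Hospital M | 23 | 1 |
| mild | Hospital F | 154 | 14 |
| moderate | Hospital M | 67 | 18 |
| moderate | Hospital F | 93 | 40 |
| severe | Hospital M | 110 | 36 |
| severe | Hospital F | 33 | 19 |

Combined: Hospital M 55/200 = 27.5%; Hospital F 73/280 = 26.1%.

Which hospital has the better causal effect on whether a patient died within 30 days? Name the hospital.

Hospital M

Nothing the hospital does changes case severity; the imbalance is an allocation artefact. With case severity also predicting the outcome, the pooled figure is confounded, and the within-stratum comparison is the causal one.
Within each level — mild: 4.3% vs 9.1%; moderate: 26.9% vs 43.0%; severe: 32.7% vs 57.6% — Hospital M is lower every time.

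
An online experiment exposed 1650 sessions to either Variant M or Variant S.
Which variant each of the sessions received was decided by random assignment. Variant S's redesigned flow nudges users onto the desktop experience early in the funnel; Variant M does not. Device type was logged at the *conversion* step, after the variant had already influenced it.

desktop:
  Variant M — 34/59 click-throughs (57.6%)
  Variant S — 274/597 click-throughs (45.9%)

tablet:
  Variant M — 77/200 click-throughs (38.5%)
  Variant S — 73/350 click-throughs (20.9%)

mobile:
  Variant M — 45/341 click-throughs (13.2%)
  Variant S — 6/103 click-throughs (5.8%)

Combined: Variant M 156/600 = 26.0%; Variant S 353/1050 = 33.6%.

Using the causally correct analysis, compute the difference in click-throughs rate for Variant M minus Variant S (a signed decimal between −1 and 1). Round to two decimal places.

Device type here is a post-treatment variable shaped by the variant; conditioning on it would introduce bias rather than remove it. The overall comparison is the causal one.
The causal difference is the pooled difference: 0.260 − 0.336 = -0.076.

-0.08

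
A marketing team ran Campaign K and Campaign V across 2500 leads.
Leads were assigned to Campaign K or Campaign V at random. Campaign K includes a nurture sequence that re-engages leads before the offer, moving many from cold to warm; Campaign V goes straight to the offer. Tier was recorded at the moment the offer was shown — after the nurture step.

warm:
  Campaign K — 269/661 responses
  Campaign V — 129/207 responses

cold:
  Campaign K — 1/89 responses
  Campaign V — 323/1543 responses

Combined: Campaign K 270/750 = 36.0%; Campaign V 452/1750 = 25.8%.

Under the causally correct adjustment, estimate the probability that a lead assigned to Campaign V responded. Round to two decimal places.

0.26

Engagement tier lies on the pathway campaign → engagement tier → outcome, so adjusting for it blocks the indirect effect. For the total causal effect of campaign, use the unadjusted pooled rates.
So P(outcome | do(Campaign V)) is just the pooled rate for Campaign V: 452/1750 = 0.258.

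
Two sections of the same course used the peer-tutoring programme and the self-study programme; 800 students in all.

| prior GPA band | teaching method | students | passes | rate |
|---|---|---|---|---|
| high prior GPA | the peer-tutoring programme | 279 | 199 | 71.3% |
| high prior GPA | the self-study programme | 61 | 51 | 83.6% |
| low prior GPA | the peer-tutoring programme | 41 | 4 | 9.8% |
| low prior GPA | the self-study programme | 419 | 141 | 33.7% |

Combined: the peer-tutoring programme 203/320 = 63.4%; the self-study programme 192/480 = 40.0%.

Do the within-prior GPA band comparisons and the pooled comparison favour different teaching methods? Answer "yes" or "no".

yes

Within each prior GPA band level (high prior GPA 71.3% vs 83.6%; low prior GPA 9.8% vs 33.7%), the self-study programme has the higher rate every time. Pooled: 63.4% vs 40.0% — the peer-tutoring programme has the higher rate overall. The two comparisons disagree.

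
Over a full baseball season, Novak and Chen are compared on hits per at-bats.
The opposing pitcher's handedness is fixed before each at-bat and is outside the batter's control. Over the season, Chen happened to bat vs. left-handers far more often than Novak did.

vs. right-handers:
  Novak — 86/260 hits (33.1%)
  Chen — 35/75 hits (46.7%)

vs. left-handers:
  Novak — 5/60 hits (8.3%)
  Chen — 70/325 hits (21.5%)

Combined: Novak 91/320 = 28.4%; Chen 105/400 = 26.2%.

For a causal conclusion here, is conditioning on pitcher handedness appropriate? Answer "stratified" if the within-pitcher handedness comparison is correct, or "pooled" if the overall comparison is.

stratified

Within every pitcher handedness level Chen has the higher rate, yet pooled Novak does — Simpson's reversal.
Here pitcher handedness is a common cause — it drives both which player a case falls under and the outcome. The crude comparison mixes populations; the stratum-specific rates are the causally relevant ones.
Within each level — vs. right-handers: 33.1% vs 46.7%; vs. left-handers: 8.3% vs 21.5% — Chen is higher every time.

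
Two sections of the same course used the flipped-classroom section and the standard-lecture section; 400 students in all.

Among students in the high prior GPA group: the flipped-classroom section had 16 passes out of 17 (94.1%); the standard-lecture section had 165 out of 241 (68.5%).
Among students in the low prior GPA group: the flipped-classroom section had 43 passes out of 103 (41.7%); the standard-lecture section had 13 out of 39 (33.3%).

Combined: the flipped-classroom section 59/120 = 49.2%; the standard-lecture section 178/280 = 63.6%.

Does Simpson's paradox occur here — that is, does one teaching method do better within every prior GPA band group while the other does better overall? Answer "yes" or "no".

Within each prior GPA band level (high prior GPA 94.1% vs 68.5%; low prior GPA 41.7% vs 33.3%), the flipped-classroom section has the higher rate every time. Pooled: 49.2% vs 63.6% — the standard-lecture section has the higher rate overall. The two comparisons disagree.

yes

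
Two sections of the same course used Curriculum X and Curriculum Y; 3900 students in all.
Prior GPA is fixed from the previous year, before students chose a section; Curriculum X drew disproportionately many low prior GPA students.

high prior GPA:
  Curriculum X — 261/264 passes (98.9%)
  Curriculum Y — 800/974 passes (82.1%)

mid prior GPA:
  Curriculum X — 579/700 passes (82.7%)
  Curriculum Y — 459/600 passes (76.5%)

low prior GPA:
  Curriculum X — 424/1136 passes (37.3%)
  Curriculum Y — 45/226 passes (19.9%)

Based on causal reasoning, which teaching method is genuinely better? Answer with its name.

Curriculum X

Here prior GPA band is a common cause — it drives both which teaching method a case falls under and the outcome. The crude comparison mixes populations; the stratum-specific rates are the causally relevant ones.
Within each level — high prior GPA: 98.9% vs 82.1%; mid prior GPA: 82.7% vs 76.5%; low prior GPA: 37.3% vs 19.9% — Curriculum X is higher every time.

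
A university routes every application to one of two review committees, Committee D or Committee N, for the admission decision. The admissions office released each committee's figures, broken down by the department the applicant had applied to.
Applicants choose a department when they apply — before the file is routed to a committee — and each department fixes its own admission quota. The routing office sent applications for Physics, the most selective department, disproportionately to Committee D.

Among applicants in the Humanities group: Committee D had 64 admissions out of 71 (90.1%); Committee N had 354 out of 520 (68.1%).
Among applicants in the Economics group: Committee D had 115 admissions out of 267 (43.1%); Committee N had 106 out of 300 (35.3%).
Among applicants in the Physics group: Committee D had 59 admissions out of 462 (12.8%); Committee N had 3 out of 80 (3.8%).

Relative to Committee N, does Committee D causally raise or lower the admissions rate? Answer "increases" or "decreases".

Department is set before the review committee has any effect — it is not caused by the review committee — and it independently drives the outcome. That makes it a confounder, so the causal comparison is within department levels.
Within each level — Humanities: 90.1% vs 68.1%; Economics: 43.1% vs 35.3%; Physics: 12.8% vs 3.8% — Committee D is higher every time.

increases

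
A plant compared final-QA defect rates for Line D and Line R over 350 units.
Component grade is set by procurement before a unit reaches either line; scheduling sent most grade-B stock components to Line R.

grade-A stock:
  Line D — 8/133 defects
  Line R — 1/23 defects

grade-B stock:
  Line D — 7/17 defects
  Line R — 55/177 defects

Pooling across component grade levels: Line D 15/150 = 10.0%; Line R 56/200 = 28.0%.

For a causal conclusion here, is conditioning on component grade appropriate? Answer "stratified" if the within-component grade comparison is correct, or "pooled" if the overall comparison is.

Nothing the line does changes component grade; the imbalance is an allocation artefact. With component grade also predicting the outcome, the pooled figure is confounded, and the within-stratum comparison is the causal one.
Within each level — grade-A stock: 6.0% vs 4.3%; grade-B stock: 41.2% vs 31.1% — Line R is lower every time.

stratified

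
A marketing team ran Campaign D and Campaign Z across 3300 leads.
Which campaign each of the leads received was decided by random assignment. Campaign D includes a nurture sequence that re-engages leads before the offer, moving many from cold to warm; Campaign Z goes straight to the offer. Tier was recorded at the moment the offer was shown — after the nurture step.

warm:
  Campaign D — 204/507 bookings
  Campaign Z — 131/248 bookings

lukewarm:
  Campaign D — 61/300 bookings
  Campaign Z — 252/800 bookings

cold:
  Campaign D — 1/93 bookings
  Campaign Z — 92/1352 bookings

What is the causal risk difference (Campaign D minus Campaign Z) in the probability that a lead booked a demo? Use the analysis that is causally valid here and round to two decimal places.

+0.10

The distribution of engagement tier is itself part of what the campaign does — it is an intermediate outcome. Holding it fixed would remove that part of the effect; the total effect is the pooled difference.
The causal difference is the pooled difference: 0.296 − 0.198 = +0.098.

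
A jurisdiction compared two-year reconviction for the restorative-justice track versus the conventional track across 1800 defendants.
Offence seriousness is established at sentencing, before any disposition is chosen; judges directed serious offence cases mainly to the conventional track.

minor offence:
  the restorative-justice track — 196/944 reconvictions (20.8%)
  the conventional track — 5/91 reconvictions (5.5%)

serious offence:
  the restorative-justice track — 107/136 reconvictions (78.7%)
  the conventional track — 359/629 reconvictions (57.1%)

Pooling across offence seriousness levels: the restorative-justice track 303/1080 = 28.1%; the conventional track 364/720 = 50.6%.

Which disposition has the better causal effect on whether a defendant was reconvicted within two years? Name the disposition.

The stratified and pooled comparisons disagree (the conventional track wins within each offence seriousness; the restorative-justice track wins overall), so the answer turns on the causal role of offence seriousness.
Offence seriousness satisfies the back-door criterion: it is not a descendant of the disposition, and it blocks the spurious path from disposition to outcome. Adjusting for it (i.e., using the within-offence seriousness rates) gives the causal effect.
Within each level — minor offence: 20.8% vs 5.5%; serious offence: 78.7% vs 57.1% — the conventional track is lower every time.

the conventional track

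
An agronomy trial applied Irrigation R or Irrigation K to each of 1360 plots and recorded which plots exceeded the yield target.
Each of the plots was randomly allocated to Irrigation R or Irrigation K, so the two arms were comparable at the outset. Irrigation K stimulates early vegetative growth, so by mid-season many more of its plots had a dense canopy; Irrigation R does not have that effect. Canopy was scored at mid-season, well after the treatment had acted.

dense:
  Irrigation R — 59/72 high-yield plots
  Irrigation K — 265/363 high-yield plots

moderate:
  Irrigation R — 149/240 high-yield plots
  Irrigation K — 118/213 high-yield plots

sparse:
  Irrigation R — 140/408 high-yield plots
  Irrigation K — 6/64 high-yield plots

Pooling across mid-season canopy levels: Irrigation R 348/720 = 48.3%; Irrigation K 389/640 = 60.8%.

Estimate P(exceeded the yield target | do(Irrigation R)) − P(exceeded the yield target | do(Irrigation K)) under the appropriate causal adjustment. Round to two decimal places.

Stratifying would compare irrigations among plots the irrigations themselves sorted into mid-season canopy groups — a form of selection on an intermediate. The unconditioned pooled rates give the total causal effect.
The causal difference is the pooled difference: 0.483 − 0.608 = -0.124.

-0.12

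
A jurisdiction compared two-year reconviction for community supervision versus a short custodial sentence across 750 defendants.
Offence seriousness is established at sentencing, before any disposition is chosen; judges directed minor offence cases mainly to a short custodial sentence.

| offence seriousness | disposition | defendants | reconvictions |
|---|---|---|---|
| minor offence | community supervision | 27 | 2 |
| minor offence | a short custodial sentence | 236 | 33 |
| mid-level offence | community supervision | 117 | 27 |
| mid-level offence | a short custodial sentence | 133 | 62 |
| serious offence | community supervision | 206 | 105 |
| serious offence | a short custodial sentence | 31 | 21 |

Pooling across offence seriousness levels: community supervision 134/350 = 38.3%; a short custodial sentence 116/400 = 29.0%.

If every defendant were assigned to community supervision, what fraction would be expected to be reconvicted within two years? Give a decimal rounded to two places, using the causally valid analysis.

0.26

The offence seriousness-specific comparison favours community supervision throughout, but the pooled figures favour a short custodial sentence. The question is whether to condition on offence seriousness.
Offence seriousness differs across dispositions for reasons unrelated to any effect of the disposition itself, and it separately predicts the outcome — a classic confounder. We must compare within offence seriousness levels.
Standardising community supervision to the population offence seriousness mix: 0.351·2/27 + 0.333·27/117 + 0.316·105/206 = 0.264.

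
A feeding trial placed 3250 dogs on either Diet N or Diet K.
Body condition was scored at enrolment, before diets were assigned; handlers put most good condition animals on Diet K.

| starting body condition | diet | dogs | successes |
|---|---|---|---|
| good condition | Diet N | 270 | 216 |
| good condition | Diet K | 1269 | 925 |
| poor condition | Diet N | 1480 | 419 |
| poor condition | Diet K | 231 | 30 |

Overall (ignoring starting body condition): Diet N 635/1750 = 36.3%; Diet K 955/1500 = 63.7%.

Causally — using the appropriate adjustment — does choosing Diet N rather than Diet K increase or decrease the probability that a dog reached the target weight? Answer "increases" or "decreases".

increases

Starting body condition is set before the diet has any effect — it is not caused by the diet — and it independently drives the outcome. That makes it a confounder, so the causal comparison is within starting body condition levels.
Within each level — good condition: 80.0% vs 72.9%; poor condition: 28.3% vs 13.0% — Diet N is higher every time.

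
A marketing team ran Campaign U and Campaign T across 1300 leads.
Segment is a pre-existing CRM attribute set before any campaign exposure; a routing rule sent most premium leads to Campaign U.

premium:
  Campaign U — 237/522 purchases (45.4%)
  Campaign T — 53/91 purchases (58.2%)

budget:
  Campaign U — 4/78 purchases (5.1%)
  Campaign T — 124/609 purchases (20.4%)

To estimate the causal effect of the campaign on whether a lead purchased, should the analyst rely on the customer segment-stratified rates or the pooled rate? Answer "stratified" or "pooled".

stratified

The stratified and pooled comparisons disagree (Campaign T wins within each customer segment; Campaign U wins overall), so the answer turns on the causal role of customer segment.
Customer segment satisfies the back-door criterion: it is not a descendant of the campaign, and it blocks the spurious path from campaign to outcome. Adjusting for it (i.e., using the within-customer segment rates) gives the causal effect.
Within each level — premium: 45.4% vs 58.2%; budget: 5.1% vs 20.4% — Campaign T is higher every time.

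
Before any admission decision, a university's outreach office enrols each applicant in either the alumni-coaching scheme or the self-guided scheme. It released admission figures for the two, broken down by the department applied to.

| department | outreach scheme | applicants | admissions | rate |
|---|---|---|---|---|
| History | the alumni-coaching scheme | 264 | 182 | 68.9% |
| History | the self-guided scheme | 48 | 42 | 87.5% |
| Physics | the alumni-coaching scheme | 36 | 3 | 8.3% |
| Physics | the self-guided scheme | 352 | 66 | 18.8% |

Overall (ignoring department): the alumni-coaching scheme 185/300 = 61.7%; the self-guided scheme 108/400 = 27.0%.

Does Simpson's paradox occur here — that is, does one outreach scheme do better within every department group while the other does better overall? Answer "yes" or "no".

Within each department level (History 68.9% vs 87.5%; Physics 8.3% vs 18.8%), the self-guided scheme has the higher rate every time. Pooled: 61.7% vs 27.0% — the alumni-coaching scheme has the higher rate overall. The two comparisons disagree.

yes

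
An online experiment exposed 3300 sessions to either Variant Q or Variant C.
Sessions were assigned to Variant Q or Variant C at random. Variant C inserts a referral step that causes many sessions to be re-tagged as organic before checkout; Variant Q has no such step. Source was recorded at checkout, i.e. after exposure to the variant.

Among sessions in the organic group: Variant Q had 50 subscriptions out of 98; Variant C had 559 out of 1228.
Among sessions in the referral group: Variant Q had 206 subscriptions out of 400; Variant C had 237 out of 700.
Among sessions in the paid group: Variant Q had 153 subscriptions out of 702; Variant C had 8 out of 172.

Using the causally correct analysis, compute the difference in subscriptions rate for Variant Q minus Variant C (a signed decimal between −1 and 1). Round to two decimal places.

-0.04

Traffic source is downstream of the variant. One should not condition on a consequence of treatment, so the overall rates are the right comparison.
The causal difference is the pooled difference: 0.341 − 0.383 = -0.042.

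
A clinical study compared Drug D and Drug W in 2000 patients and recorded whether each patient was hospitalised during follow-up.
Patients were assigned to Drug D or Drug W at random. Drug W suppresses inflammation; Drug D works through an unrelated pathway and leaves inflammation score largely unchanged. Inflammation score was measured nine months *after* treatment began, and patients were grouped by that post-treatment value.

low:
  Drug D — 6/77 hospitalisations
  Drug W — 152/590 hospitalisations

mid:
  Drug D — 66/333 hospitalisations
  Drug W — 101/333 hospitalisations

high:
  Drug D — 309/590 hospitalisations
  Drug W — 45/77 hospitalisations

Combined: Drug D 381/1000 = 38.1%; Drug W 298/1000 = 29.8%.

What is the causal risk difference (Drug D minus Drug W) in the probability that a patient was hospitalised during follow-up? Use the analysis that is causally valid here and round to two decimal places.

Within every inflammation score level Drug D has the lower rate, yet pooled Drug W does — Simpson's reversal.
Inflammation score is downstream of the drug. One should not condition on a consequence of treatment, so the overall rates are the right comparison.
The causal difference is the pooled difference: 0.381 − 0.298 = +0.083.

+0.08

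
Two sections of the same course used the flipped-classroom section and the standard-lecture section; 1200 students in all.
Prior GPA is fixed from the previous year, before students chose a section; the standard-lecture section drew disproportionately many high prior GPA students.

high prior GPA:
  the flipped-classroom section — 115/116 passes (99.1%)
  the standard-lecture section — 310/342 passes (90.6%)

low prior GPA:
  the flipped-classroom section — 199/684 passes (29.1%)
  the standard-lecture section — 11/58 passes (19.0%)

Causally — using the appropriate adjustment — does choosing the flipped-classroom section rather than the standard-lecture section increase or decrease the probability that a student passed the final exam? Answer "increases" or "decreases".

Nothing the teaching method does changes prior GPA band; the imbalance is an allocation artefact. With prior GPA band also predicting the outcome, the pooled figure is confounded, and the within-stratum comparison is the causal one.
Within each level — high prior GPA: 99.1% vs 90.6%; low prior GPA: 29.1% vs 19.0% — the flipped-classroom section is higher every time.

increases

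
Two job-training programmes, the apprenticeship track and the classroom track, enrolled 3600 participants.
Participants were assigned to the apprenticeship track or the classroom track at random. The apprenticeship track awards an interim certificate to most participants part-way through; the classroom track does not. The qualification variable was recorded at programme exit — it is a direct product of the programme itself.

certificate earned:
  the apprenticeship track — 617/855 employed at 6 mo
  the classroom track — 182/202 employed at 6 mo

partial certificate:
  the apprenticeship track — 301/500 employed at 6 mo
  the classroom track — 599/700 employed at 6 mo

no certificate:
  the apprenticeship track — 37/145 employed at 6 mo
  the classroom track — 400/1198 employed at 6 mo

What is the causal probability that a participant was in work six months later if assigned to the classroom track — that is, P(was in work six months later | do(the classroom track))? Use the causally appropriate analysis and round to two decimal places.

0.56

The qualification attained during the programme-specific comparison favours the classroom track throughout, but the pooled figures favour the apprenticeship track. The question is whether to condition on qualification attained during the programme.
Because the programme influences qualification attained during the programme, qualification attained during the programme is a post-treatment mediator, not a confounder. Stratifying on it would bias the estimate; the causal effect is the crude pooled difference.
So P(outcome | do(the classroom track)) is just the pooled rate for the classroom track: 1181/2100 = 0.562.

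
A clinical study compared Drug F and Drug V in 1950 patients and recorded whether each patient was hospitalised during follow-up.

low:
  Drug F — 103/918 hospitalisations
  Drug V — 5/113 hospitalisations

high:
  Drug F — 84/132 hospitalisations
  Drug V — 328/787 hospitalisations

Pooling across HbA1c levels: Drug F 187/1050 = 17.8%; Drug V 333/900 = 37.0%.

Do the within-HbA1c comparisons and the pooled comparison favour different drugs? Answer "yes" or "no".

yes

Within each HbA1c level (low 11.2% vs 4.4%; high 63.6% vs 41.7%), Drug V has the lower rate every time. Pooled: 17.8% vs 37.0% — Drug F has the lower rate overall. The two comparisons disagree.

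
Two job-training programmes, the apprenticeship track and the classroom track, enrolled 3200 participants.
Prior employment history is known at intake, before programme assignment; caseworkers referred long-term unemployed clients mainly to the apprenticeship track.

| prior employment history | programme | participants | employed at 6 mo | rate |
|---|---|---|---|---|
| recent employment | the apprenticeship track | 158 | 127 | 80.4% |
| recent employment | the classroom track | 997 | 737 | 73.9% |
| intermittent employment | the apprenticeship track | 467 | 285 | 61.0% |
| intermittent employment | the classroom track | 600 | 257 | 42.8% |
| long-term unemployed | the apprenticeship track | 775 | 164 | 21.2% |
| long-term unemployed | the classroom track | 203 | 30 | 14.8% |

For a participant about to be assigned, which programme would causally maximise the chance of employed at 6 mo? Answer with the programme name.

Prior employment history is set before the programme has any effect — it is not caused by the programme — and it independently drives the outcome. That makes it a confounder, so the causal comparison is within prior employment history levels.
Within each level — recent employment: 80.4% vs 73.9%; intermittent employment: 61.0% vs 42.8%; long-term unemployed: 21.2% vs 14.8% — the apprenticeship track is higher every time.

the apprenticeship track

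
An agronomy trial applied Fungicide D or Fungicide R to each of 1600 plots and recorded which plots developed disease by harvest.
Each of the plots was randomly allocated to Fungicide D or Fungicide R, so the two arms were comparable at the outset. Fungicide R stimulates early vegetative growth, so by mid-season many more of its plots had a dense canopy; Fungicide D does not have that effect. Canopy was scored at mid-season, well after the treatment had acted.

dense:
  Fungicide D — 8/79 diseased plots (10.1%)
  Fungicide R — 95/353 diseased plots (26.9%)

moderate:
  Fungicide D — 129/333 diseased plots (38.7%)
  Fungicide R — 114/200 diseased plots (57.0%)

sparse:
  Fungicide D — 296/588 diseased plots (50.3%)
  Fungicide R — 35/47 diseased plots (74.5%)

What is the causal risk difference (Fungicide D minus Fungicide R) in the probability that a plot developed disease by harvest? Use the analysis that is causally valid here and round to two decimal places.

The stratified and pooled comparisons disagree (Fungicide D wins within each mid-season canopy; Fungicide R wins overall), so the answer turns on the causal role of mid-season canopy.
Mid-season canopy is recorded after the fungicide and is itself shifted by it — it sits on the causal path from fungicide to outcome. Conditioning on a mediator would strip out part of the effect we want; the pooled comparison gives the total causal effect.
The causal difference is the pooled difference: 0.433 − 0.407 = +0.026.

+0.03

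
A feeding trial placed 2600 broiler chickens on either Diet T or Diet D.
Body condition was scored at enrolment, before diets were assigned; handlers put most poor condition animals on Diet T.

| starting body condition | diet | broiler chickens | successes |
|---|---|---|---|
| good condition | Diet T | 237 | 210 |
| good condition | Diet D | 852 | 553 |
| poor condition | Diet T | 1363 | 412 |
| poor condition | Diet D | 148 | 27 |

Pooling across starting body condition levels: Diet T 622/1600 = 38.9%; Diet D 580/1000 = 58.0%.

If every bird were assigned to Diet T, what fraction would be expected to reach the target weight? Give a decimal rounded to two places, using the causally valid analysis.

0.55

The stratified and pooled comparisons disagree (Diet T wins within each starting body condition; Diet D wins overall), so the answer turns on the causal role of starting body condition.
Since starting body condition is a pre-existing factor (not a product of the diet) and it affects the outcome on its own, it is a confounder. The stratified rates, not the pooled rate, identify the causal effect.
Standardising Diet T to the population starting body condition mix: 0.419·210/237 + 0.581·412/1363 = 0.547.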